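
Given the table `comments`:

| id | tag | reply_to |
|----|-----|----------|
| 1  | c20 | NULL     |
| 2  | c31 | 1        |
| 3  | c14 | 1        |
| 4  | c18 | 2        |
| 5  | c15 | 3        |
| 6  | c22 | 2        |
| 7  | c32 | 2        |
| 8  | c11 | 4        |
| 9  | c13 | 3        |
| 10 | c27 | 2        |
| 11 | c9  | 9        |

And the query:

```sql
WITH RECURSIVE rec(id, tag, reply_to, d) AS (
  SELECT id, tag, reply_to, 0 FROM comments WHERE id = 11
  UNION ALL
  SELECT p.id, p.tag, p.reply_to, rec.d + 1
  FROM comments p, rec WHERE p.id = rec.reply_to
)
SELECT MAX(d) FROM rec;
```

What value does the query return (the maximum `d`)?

3

Base: id=11 (c9), reply_to=9, d 0.
Iteration 1: join on id=9 -> c13 (id 9, reply_to=3, d 1).
Iteration 2: join on id=3 -> c14 (id 3, reply_to=1, d 2).
Iteration 3: join on id=1 -> c20 (id 1, reply_to=NULL, d 3).
Iteration 4: reply_to is NULL; no match; recursion stops.
d values: 0, 1, 2, 3; the maximum is 3.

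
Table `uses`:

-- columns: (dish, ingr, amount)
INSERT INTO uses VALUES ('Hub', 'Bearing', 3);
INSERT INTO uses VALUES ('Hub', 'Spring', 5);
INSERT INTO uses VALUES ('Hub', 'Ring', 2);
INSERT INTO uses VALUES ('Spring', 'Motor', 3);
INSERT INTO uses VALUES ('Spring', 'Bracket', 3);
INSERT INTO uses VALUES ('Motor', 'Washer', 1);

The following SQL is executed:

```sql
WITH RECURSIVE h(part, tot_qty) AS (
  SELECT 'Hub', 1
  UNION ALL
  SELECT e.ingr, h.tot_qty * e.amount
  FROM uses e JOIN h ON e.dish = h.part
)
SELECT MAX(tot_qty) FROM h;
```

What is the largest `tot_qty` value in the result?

15

Base: (Hub, tot_qty=1).
Iteration 1: components of {Hub} -> Bearing = 1*3 = 3, Ring = 1*2 = 2, Spring = 1*5 = 5.
Iteration 2: components of {Bearing,Ring,Spring} -> Bracket = 5*3 = 15, Motor = 5*3 = 15.
Iteration 3: components of {Bracket,Motor} -> Washer = 15*1 = 15.
Iteration 4: no further components; recursion stops.
tot_qty values: 1, 3, 5, 2, 15, 15, 15; the maximum is 15.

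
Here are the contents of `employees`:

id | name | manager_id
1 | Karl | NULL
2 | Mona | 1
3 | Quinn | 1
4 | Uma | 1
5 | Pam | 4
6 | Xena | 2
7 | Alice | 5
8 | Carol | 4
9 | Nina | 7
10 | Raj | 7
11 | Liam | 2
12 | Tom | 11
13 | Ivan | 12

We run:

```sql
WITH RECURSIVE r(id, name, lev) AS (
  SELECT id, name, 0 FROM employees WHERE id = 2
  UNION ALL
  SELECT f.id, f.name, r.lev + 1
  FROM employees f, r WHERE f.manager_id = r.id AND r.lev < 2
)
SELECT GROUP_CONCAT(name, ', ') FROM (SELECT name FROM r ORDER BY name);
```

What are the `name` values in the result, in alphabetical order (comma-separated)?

Liam, Mona, Tom, Xena

Base: id=2 (Mona) at lev 0.
Iteration 1: rows with manager_id in {2} -> Xena (id 6, lev 1), Liam (id 11, lev 1).
Iteration 2: rows with manager_id in {6,11} -> Tom (id 12, lev 2).
Iteration 3: lev < 2 fails for all current rows; recursion stops.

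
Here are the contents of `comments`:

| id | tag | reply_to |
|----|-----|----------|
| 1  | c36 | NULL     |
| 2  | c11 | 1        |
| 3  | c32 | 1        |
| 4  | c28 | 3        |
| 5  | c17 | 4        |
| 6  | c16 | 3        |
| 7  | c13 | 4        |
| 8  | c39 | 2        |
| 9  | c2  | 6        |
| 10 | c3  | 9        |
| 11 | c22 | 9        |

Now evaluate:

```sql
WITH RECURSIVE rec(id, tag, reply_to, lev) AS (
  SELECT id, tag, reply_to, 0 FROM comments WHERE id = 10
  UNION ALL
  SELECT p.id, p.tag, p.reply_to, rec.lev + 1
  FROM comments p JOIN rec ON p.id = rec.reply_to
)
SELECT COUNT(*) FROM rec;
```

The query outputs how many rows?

Base: id=10 (c3), reply_to=9, lev 0.
Iteration 1: join on id=9 -> c2 (id 9, reply_to=6, lev 1).
Iteration 2: join on id=6 -> c16 (id 6, reply_to=3, lev 2).
Iteration 3: join on id=3 -> c32 (id 3, reply_to=1, lev 3).
Iteration 4: join on id=1 -> c36 (id 1, reply_to=NULL, lev 4).
Iteration 5: reply_to is NULL; no match; recursion stops.
Total rows emitted: 5.

5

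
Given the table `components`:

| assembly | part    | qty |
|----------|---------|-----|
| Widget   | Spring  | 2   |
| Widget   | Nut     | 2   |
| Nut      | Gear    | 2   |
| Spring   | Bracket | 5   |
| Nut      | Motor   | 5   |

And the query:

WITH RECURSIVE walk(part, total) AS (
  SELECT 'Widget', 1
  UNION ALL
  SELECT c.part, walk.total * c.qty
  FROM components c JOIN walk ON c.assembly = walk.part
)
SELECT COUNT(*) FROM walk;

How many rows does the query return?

Base: (Widget, total=1).
Iteration 1: components of {Widget} -> Nut = 1*2 = 2, Spring = 1*2 = 2.
Iteration 2: components of {Nut,Spring} -> Bracket = 2*5 = 10, Gear = 2*2 = 4, Motor = 2*5 = 10.
Iteration 3: no further components; recursion stops.
Total rows emitted: 6.

6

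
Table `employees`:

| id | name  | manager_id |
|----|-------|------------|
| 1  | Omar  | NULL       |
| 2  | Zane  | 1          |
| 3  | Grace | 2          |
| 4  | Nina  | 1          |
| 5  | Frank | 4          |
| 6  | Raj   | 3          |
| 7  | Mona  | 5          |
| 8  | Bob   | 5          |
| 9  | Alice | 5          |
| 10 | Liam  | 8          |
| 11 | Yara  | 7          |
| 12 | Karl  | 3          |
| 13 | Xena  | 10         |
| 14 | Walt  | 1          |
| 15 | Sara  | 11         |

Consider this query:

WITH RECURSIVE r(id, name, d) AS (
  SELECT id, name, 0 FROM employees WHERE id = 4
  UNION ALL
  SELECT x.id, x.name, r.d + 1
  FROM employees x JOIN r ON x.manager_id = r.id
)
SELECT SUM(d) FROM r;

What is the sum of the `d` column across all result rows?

21

Base: id=4 (Nina) at d 0.
Iteration 1: rows with manager_id in {4} -> Frank (id 5, d 1).
Iteration 2: rows with manager_id in {5} -> Mona (id 7, d 2), Bob (id 8, d 2), Alice (id 9, d 2).
Iteration 3: rows with manager_id in {7,8,9} -> Liam (id 10, d 3), Yara (id 11, d 3).
Iteration 4: rows with manager_id in {10,11} -> Xena (id 13, d 4), Sara (id 15, d 4).
Iteration 5: no rows with manager_id in {13,15}; recursion stops.
SUM(d) = 0 + 1 + 2 + 2 + 2 + 3 + 3 + 4 + 4 = 21.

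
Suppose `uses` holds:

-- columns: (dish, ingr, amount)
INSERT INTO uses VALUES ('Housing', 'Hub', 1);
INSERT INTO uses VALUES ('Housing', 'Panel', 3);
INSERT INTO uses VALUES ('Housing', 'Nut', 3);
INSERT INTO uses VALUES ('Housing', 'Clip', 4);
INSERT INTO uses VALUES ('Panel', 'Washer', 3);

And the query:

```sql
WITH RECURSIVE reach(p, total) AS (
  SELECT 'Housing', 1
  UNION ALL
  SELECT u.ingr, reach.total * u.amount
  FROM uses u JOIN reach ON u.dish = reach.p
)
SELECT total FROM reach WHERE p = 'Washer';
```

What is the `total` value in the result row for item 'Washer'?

9

Base: (Housing, total=1).
Iteration 1: components of {Housing} -> Clip = 1*4 = 4, Hub = 1*1 = 1, Nut = 1*3 = 3, Panel = 1*3 = 3.
Iteration 2: components of {Clip,Hub,Nut,Panel} -> Washer = 3*3 = 9.
Iteration 3: no further components; recursion stops.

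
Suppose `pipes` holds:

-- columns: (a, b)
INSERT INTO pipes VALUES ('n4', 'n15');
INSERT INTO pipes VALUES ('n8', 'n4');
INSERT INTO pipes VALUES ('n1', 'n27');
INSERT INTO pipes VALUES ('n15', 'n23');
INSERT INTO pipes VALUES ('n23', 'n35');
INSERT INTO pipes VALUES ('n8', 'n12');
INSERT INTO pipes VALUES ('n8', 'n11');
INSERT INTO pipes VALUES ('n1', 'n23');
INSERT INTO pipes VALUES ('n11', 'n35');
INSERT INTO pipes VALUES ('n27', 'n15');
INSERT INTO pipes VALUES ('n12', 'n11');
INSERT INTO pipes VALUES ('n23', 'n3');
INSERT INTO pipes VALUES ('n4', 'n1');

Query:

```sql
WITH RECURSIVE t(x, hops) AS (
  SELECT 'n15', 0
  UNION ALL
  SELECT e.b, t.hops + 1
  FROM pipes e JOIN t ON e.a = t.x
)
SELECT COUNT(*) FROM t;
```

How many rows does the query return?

4

Base: (n15, hops=0).
Iteration 1: edges from {n15} -> (n23, hops=1).
Iteration 2: edges from {n23} -> (n3, hops=2), (n35, hops=2).
Iteration 3: no outgoing edges from {n3,n35}; recursion stops.
Total rows emitted: 4.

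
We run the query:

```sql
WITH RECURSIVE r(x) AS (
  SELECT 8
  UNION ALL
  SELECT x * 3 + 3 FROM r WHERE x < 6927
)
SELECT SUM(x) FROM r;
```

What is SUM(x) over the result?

31148

Base: x=8.
Iteration 1: 8 < 6927 holds -> x = 8 * 3 + 3 = 27.
Iteration 2: 27 < 6927 holds -> x = 27 * 3 + 3 = 84.
Iteration 3: 84 < 6927 holds -> x = 84 * 3 + 3 = 255.
Iteration 4: 255 < 6927 holds -> x = 255 * 3 + 3 = 768.
Iteration 5: 768 < 6927 holds -> x = 768 * 3 + 3 = 2307.
Iteration 6: 2307 < 6927 holds -> x = 2307 * 3 + 3 = 6924.
Iteration 7: 6924 < 6927 holds -> x = 6924 * 3 + 3 = 20775.
Iteration 8: 20775 < 6927 fails; recursion stops.
SUM(x) = 8 + 27 + 84 + 255 + 768 + 2307 + 6924 + 20775 = 31148.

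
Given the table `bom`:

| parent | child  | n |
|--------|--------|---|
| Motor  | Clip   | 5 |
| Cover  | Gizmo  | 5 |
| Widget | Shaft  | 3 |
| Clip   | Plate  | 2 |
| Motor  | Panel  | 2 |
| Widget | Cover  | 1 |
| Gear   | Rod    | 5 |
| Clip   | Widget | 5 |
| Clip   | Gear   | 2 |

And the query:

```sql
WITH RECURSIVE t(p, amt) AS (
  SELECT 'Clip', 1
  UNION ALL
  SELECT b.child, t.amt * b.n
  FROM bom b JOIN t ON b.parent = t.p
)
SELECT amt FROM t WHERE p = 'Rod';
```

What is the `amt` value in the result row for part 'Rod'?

10

Base: (Clip, amt=1).
Iteration 1: components of {Clip} -> Gear = 1*2 = 2, Plate = 1*2 = 2, Widget = 1*5 = 5.
Iteration 2: components of {Gear,Plate,Widget} -> Cover = 5*1 = 5, Rod = 2*5 = 10, Shaft = 5*3 = 15.
Iteration 3: components of {Cover,Rod,Shaft} -> Gizmo = 5*5 = 25.
Iteration 4: no further components; recursion stops.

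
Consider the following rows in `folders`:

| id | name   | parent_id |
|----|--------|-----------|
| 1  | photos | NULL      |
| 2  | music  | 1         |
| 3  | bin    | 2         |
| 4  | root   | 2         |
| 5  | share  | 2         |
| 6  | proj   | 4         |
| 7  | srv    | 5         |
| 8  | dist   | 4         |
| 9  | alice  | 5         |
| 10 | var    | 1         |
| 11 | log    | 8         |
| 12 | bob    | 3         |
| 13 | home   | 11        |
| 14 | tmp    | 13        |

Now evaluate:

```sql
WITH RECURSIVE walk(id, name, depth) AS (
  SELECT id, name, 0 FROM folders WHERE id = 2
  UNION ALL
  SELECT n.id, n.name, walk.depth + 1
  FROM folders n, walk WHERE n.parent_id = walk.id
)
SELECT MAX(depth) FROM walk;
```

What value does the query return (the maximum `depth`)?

Base: id=2 (music) at depth 0.
Iteration 1: rows with parent_id in {2} -> bin (id 3, depth 1), root (id 4, depth 1), share (id 5, depth 1).
Iteration 2: rows with parent_id in {3,4,5} -> proj (id 6, depth 2), srv (id 7, depth 2), dist (id 8, depth 2), alice (id 9, depth 2), bob (id 12, depth 2).
Iteration 3: rows with parent_id in {6,7,8,9,12} -> log (id 11, depth 3).
Iteration 4: rows with parent_id in {11} -> home (id 13, depth 4).
Iteration 5: rows with parent_id in {13} -> tmp (id 14, depth 5).
Iteration 6: no rows with parent_id in {14}; recursion stops.
depth values: 0, 1, 1, 1, 2, 2, 2, 2, 2, 3, 4, 5; the maximum is 5.

5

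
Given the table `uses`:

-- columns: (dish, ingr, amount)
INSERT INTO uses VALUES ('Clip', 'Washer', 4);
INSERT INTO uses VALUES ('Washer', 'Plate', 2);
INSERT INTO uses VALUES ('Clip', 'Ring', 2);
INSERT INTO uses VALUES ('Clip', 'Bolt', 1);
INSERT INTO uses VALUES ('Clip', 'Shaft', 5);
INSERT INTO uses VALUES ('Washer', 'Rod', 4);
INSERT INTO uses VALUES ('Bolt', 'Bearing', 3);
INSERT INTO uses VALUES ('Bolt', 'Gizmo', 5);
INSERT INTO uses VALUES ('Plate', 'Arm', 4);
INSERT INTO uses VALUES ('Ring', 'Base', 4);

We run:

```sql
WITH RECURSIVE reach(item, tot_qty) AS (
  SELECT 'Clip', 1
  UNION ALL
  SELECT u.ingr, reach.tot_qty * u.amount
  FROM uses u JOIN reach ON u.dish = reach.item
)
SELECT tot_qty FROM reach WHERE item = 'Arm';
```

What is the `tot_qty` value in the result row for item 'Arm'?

32

Base: (Clip, tot_qty=1).
Iteration 1: components of {Clip} -> Bolt = 1*1 = 1, Ring = 1*2 = 2, Shaft = 1*5 = 5, Washer = 1*4 = 4.
Iteration 2: components of {Bolt,Ring,Shaft,Washer} -> Base = 2*4 = 8, Bearing = 1*3 = 3, Gizmo = 1*5 = 5, Plate = 4*2 = 8, Rod = 4*4 = 16.
Iteration 3: components of {Base,Bearing,Gizmo,Plate,Rod} -> Arm = 8*4 = 32.
Iteration 4: no further components; recursion stops.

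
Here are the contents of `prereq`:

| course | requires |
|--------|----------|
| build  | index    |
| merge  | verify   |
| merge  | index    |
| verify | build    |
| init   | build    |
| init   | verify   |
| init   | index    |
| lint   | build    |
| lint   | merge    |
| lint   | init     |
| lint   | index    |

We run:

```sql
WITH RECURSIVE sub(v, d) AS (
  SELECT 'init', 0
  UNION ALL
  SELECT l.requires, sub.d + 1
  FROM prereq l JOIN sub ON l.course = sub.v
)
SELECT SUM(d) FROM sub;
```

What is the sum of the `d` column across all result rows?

Base: (init, d=0).
Iteration 1: edges from {init} -> (build, d=1), (index, d=1), (verify, d=1).
Iteration 2: edges from {build,index,verify} -> (build, d=2), (index, d=2).
Iteration 3: edges from {build,index} -> (index, d=3).
Iteration 4: no outgoing edges from {index}; recursion stops.
SUM(d) = 0 + 1 + 1 + 1 + 2 + 2 + 3 = 10.

10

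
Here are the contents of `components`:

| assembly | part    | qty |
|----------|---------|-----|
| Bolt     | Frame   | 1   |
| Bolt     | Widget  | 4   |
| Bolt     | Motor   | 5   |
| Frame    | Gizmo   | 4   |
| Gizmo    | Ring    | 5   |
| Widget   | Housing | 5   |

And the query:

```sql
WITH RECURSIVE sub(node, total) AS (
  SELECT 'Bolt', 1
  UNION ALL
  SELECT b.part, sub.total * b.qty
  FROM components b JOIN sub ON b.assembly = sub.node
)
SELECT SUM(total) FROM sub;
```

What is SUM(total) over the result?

55

Base: (Bolt, total=1).
Iteration 1: components of {Bolt} -> Frame = 1*1 = 1, Motor = 1*5 = 5, Widget = 1*4 = 4.
Iteration 2: components of {Frame,Motor,Widget} -> Gizmo = 1*4 = 4, Housing = 4*5 = 20.
Iteration 3: components of {Gizmo,Housing} -> Ring = 4*5 = 20.
Iteration 4: no further components; recursion stops.
SUM(total) = 1 + 1 + 4 + 5 + 4 + 20 + 20 = 55.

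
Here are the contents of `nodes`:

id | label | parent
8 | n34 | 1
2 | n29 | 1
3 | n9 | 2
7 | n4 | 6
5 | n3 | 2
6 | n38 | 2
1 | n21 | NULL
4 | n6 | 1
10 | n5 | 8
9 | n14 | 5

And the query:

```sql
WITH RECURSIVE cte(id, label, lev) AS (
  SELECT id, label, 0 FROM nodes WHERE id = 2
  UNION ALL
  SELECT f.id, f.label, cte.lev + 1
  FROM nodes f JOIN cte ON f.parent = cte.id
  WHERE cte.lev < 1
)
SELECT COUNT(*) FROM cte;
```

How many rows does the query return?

4

Base: id=2 (n29) at lev 0.
Iteration 1: rows with parent in {2} -> n9 (id 3, lev 1), n3 (id 5, lev 1), n38 (id 6, lev 1).
Iteration 2: lev < 1 fails for all current rows; recursion stops.
Total rows emitted: 4.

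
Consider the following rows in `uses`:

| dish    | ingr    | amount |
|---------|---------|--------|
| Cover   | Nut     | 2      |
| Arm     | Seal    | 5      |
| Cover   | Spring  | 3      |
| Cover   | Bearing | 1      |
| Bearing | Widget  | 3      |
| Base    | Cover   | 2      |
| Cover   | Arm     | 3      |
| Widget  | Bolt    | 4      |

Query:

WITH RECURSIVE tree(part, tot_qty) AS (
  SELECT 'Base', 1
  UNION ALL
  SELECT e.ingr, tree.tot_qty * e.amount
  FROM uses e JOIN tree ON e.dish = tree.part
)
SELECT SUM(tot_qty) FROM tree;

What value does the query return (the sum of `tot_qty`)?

Base: (Base, tot_qty=1).
Iteration 1: components of {Base} -> Cover = 1*2 = 2.
Iteration 2: components of {Cover} -> Arm = 2*3 = 6, Bearing = 2*1 = 2, Nut = 2*2 = 4, Spring = 2*3 = 6.
Iteration 3: components of {Arm,Bearing,Nut,Spring} -> Seal = 6*5 = 30, Widget = 2*3 = 6.
Iteration 4: components of {Seal,Widget} -> Bolt = 6*4 = 24.
Iteration 5: no further components; recursion stops.
SUM(tot_qty) = 1 + 2 + 6 + 2 + 6 + 4 + 6 + 30 + 24 = 81.

81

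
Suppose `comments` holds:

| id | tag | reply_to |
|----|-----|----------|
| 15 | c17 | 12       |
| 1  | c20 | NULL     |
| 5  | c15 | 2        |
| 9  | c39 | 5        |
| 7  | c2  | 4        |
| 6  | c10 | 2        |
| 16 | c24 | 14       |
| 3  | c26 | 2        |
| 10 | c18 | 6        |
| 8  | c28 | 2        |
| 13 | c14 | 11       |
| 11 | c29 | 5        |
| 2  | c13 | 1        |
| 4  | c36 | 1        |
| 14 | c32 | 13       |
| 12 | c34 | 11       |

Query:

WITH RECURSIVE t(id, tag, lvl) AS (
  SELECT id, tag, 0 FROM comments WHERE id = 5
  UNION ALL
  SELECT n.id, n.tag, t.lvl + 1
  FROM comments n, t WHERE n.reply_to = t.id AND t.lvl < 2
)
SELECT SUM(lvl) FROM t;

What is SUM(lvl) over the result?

Base: id=5 (c15) at lvl 0.
Iteration 1: rows with reply_to in {5} -> c39 (id 9, lvl 1), c29 (id 11, lvl 1).
Iteration 2: rows with reply_to in {9,11} -> c34 (id 12, lvl 2), c14 (id 13, lvl 2).
Iteration 3: lvl < 2 fails for all current rows; recursion stops.
SUM(lvl) = 0 + 1 + 1 + 2 + 2 = 6.

6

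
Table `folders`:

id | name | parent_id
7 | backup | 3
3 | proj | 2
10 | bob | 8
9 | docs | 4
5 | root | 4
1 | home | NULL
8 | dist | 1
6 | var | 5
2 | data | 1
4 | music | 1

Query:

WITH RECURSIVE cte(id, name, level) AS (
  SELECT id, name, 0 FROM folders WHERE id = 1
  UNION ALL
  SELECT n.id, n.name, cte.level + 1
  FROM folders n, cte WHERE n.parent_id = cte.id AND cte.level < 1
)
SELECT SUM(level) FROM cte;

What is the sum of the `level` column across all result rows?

Base: id=1 (home) at level 0.
Iteration 1: rows with parent_id in {1} -> data (id 2, level 1), music (id 4, level 1), dist (id 8, level 1).
Iteration 2: level < 1 fails for all current rows; recursion stops.
SUM(level) = 0 + 1 + 1 + 1 = 3.

3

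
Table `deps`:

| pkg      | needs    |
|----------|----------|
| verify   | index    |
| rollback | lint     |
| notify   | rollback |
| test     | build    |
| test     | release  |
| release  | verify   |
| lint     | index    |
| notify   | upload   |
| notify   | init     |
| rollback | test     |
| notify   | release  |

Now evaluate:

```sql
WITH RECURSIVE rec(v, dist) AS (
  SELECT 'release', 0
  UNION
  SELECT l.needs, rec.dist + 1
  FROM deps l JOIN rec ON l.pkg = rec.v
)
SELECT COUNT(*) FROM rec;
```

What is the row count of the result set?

Base: (release, dist=0).
Iteration 1: edges from {release} -> (verify, dist=1).
Iteration 2: edges from {verify} -> (index, dist=2).
Iteration 3: no outgoing edges from {index}; recursion stops.
Total rows emitted: 3.

3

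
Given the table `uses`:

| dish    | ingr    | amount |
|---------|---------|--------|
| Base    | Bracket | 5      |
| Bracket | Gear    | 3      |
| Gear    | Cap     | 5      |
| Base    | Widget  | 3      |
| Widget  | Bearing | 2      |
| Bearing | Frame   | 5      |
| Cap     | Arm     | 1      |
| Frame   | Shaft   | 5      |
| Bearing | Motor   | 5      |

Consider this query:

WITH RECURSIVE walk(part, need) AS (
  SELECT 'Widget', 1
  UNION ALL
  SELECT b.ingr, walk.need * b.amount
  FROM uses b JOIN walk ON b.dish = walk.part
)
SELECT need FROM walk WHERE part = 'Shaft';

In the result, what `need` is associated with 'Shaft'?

50

Base: (Widget, need=1).
Iteration 1: components of {Widget} -> Bearing = 1*2 = 2.
Iteration 2: components of {Bearing} -> Frame = 2*5 = 10, Motor = 2*5 = 10.
Iteration 3: components of {Frame,Motor} -> Shaft = 10*5 = 50.
Iteration 4: no further components; recursion stops.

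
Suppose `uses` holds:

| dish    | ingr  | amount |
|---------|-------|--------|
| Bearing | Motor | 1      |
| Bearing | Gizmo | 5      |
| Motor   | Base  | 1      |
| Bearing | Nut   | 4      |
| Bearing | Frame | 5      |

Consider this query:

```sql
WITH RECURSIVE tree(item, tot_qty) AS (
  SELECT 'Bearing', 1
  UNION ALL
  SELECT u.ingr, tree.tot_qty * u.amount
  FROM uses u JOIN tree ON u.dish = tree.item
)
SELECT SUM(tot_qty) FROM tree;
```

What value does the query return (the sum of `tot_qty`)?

17

Base: (Bearing, tot_qty=1).
Iteration 1: components of {Bearing} -> Frame = 1*5 = 5, Gizmo = 1*5 = 5, Motor = 1*1 = 1, Nut = 1*4 = 4.
Iteration 2: components of {Frame,Gizmo,Motor,Nut} -> Base = 1*1 = 1.
Iteration 3: no further components; recursion stops.
SUM(tot_qty) = 1 + 1 + 5 + 4 + 5 + 1 = 17.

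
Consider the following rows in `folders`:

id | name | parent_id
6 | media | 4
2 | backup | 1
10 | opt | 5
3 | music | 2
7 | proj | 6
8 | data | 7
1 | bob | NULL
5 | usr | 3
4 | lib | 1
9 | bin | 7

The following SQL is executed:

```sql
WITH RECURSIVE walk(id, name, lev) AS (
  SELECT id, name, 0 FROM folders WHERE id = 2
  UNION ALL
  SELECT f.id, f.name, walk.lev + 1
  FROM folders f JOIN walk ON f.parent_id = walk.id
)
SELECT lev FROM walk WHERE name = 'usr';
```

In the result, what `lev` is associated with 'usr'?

2

Base: id=2 (backup) at lev 0.
Iteration 1: rows with parent_id in {2} -> music (id 3, lev 1).
Iteration 2: rows with parent_id in {3} -> usr (id 5, lev 2).
Iteration 3: rows with parent_id in {5} -> opt (id 10, lev 3).
Iteration 4: no rows with parent_id in {10}; recursion stops.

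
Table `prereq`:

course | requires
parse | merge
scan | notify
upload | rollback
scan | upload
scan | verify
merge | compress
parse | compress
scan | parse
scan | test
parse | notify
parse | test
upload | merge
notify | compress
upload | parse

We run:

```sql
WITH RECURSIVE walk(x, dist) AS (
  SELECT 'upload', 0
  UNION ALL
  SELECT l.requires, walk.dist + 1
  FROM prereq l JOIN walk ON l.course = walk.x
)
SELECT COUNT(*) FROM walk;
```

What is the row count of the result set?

11

Base: (upload, dist=0).
Iteration 1: edges from {upload} -> (merge, dist=1), (parse, dist=1), (rollback, dist=1).
Iteration 2: edges from {merge,parse,rollback} -> (compress, dist=2) x2, (merge, dist=2), (notify, dist=2), (test, dist=2). [UNION ALL keeps all 5 new rows, including repeats]
Iteration 3: edges from {compress,merge,notify,test} -> (compress, dist=3) x2. [UNION ALL keeps all 2 new rows, including repeats]
Iteration 4: no outgoing edges from {compress}; recursion stops.
Total rows emitted: 11.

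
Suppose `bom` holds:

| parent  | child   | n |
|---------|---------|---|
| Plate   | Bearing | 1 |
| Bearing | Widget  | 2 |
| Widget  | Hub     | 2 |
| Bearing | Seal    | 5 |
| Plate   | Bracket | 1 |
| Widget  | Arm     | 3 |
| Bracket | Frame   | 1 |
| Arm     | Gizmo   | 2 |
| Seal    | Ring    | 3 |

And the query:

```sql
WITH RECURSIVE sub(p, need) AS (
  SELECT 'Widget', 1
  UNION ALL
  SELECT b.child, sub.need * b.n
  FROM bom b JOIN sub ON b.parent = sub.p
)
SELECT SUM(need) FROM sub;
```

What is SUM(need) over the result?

Base: (Widget, need=1).
Iteration 1: components of {Widget} -> Arm = 1*3 = 3, Hub = 1*2 = 2.
Iteration 2: components of {Arm,Hub} -> Gizmo = 3*2 = 6.
Iteration 3: no further components; recursion stops.
SUM(need) = 1 + 2 + 3 + 6 = 12.

12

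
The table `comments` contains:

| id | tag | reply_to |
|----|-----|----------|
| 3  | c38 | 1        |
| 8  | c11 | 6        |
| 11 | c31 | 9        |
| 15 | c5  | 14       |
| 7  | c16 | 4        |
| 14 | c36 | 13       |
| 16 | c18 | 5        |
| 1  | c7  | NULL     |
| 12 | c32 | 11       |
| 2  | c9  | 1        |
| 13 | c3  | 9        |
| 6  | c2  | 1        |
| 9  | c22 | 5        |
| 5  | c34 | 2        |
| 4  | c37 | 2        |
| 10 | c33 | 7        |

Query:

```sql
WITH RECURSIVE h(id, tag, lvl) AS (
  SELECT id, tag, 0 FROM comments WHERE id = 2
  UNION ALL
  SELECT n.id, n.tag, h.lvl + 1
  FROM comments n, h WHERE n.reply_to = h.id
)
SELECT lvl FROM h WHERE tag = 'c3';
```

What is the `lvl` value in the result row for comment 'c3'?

3

Base: id=2 (c9) at lvl 0.
Iteration 1: rows with reply_to in {2} -> c37 (id 4, lvl 1), c34 (id 5, lvl 1).
Iteration 2: rows with reply_to in {4,5} -> c16 (id 7, lvl 2), c22 (id 9, lvl 2), c18 (id 16, lvl 2).
Iteration 3: rows with reply_to in {7,9,16} -> c33 (id 10, lvl 3), c31 (id 11, lvl 3), c3 (id 13, lvl 3).
Iteration 4: rows with reply_to in {10,11,13} -> c32 (id 12, lvl 4), c36 (id 14, lvl 4).
Iteration 5: rows with reply_to in {12,14} -> c5 (id 15, lvl 5).
Iteration 6: no rows with reply_to in {15}; recursion stops.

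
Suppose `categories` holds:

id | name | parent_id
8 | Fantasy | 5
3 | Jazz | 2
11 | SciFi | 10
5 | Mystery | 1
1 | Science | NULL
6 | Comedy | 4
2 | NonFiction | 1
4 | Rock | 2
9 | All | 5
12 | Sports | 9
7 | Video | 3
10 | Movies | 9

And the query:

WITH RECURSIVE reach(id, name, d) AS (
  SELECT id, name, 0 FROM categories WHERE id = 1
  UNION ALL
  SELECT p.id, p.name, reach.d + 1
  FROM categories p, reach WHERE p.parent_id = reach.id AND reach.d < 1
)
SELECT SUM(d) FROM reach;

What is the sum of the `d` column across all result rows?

Base: id=1 (Science) at d 0.
Iteration 1: rows with parent_id in {1} -> NonFiction (id 2, d 1), Mystery (id 5, d 1).
Iteration 2: d < 1 fails for all current rows; recursion stops.
SUM(d) = 0 + 1 + 1 = 2.

2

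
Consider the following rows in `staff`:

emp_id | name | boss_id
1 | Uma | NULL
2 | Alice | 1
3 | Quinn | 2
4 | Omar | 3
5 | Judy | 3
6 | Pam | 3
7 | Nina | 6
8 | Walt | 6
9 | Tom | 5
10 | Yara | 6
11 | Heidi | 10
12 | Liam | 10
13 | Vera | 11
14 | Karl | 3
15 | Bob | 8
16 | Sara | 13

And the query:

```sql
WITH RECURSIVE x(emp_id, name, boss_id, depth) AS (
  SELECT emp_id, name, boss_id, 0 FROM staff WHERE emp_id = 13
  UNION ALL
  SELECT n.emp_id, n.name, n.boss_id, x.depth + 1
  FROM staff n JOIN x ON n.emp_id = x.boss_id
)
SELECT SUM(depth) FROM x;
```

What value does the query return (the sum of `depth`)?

21

Base: emp_id=13 (Vera), boss_id=11, depth 0.
Iteration 1: join on emp_id=11 -> Heidi (id 11, boss_id=10, depth 1).
Iteration 2: join on emp_id=10 -> Yara (id 10, boss_id=6, depth 2).
Iteration 3: join on emp_id=6 -> Pam (id 6, boss_id=3, depth 3).
Iteration 4: join on emp_id=3 -> Quinn (id 3, boss_id=2, depth 4).
Iteration 5: join on emp_id=2 -> Alice (id 2, boss_id=1, depth 5).
Iteration 6: join on emp_id=1 -> Uma (id 1, boss_id=NULL, depth 6).
Iteration 7: boss_id is NULL; no match; recursion stops.
SUM(depth) = 0 + 1 + 2 + 3 + 4 + 5 + 6 = 21.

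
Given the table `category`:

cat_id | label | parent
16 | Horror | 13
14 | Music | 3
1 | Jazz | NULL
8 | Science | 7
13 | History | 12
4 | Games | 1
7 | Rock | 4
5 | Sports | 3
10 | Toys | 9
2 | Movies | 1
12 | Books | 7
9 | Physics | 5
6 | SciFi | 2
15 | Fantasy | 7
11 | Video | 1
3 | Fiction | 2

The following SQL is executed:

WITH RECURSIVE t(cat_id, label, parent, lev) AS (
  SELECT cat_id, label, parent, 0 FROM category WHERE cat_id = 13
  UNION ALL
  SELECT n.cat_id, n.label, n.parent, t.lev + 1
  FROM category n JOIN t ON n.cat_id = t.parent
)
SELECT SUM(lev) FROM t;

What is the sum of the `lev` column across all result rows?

Base: cat_id=13 (History), parent=12, lev 0.
Iteration 1: join on cat_id=12 -> Books (id 12, parent=7, lev 1).
Iteration 2: join on cat_id=7 -> Rock (id 7, parent=4, lev 2).
Iteration 3: join on cat_id=4 -> Games (id 4, parent=1, lev 3).
Iteration 4: join on cat_id=1 -> Jazz (id 1, parent=NULL, lev 4).
Iteration 5: parent is NULL; no match; recursion stops.
SUM(lev) = 0 + 1 + 2 + 3 + 4 = 10.

10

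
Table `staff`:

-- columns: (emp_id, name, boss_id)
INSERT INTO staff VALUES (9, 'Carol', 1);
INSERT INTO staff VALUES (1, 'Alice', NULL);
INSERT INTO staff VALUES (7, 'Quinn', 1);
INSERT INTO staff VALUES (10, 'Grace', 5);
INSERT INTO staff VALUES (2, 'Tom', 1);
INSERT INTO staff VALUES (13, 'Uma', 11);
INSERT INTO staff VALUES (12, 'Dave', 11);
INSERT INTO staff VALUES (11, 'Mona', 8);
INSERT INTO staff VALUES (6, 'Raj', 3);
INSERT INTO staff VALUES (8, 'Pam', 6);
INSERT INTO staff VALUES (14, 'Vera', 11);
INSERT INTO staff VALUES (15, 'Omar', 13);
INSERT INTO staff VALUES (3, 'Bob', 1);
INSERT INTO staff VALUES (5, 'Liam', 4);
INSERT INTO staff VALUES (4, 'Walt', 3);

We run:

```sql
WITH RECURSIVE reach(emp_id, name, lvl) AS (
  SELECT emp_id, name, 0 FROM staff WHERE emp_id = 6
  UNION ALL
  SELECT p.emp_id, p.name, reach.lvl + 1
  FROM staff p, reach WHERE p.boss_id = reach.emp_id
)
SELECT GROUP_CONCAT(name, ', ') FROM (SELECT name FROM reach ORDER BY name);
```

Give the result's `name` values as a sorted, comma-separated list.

Base: emp_id=6 (Raj) at lvl 0.
Iteration 1: rows with boss_id in {6} -> Pam (id 8, lvl 1).
Iteration 2: rows with boss_id in {8} -> Mona (id 11, lvl 2).
Iteration 3: rows with boss_id in {11} -> Dave (id 12, lvl 3), Uma (id 13, lvl 3), Vera (id 14, lvl 3).
Iteration 4: rows with boss_id in {12,13,14} -> Omar (id 15, lvl 4).
Iteration 5: no rows with boss_id in {15}; recursion stops.

Dave, Mona, Omar, Pam, Raj, Uma, Vera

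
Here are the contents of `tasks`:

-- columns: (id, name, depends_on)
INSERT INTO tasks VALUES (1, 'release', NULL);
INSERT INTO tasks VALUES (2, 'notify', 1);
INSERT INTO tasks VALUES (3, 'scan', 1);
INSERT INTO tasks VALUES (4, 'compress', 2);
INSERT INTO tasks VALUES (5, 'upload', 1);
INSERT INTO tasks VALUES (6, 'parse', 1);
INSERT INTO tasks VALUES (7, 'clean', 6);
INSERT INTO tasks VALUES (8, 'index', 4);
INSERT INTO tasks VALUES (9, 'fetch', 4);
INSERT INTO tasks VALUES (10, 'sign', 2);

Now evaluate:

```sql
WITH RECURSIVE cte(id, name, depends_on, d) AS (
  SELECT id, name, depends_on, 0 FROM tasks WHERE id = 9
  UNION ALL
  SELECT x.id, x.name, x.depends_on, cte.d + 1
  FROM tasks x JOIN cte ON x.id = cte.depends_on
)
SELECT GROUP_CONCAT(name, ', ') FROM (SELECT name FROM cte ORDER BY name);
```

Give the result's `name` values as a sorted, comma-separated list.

Base: id=9 (fetch), depends_on=4, d 0.
Iteration 1: join on id=4 -> compress (id 4, depends_on=2, d 1).
Iteration 2: join on id=2 -> notify (id 2, depends_on=1, d 2).
Iteration 3: join on id=1 -> release (id 1, depends_on=NULL, d 3).
Iteration 4: depends_on is NULL; no match; recursion stops.

compress, fetch, notify, release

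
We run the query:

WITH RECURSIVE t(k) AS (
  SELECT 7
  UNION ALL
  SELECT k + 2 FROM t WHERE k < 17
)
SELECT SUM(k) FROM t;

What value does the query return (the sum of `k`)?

Base: k=7.
Iteration 1: 7 < 17 holds -> k = 7 + 2 = 9.
Iteration 2: 9 < 17 holds -> k = 9 + 2 = 11.
Iteration 3: 11 < 17 holds -> k = 11 + 2 = 13.
Iteration 4: 13 < 17 holds -> k = 13 + 2 = 15.
Iteration 5: 15 < 17 holds -> k = 15 + 2 = 17.
Iteration 6: 17 < 17 fails; recursion stops.
SUM(k) = 7 + 9 + 11 + 13 + 15 + 17 = 72.

72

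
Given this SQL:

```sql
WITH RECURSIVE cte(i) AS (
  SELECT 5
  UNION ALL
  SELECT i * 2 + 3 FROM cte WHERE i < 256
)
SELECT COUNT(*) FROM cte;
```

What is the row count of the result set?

7

Base: i=5.
Iteration 1: 5 < 256 holds -> i = 5 * 2 + 3 = 13.
Iteration 2: 13 < 256 holds -> i = 13 * 2 + 3 = 29.
Iteration 3: 29 < 256 holds -> i = 29 * 2 + 3 = 61.
Iteration 4: 61 < 256 holds -> i = 61 * 2 + 3 = 125.
Iteration 5: 125 < 256 holds -> i = 125 * 2 + 3 = 253.
Iteration 6: 253 < 256 holds -> i = 253 * 2 + 3 = 509.
Iteration 7: 509 < 256 fails; recursion stops.
Total rows emitted: 7.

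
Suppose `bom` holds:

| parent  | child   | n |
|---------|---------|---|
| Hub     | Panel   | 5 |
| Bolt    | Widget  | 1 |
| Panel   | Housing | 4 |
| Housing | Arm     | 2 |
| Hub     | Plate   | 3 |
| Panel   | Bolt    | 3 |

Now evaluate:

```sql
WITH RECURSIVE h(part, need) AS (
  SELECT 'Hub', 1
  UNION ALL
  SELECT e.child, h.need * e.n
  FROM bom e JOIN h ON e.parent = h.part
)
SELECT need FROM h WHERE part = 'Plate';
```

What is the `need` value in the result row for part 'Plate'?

Base: (Hub, need=1).
Iteration 1: components of {Hub} -> Panel = 1*5 = 5, Plate = 1*3 = 3.
Iteration 2: components of {Panel,Plate} -> Bolt = 5*3 = 15, Housing = 5*4 = 20.
Iteration 3: components of {Bolt,Housing} -> Arm = 20*2 = 40, Widget = 15*1 = 15.
Iteration 4: no further components; recursion stops.

3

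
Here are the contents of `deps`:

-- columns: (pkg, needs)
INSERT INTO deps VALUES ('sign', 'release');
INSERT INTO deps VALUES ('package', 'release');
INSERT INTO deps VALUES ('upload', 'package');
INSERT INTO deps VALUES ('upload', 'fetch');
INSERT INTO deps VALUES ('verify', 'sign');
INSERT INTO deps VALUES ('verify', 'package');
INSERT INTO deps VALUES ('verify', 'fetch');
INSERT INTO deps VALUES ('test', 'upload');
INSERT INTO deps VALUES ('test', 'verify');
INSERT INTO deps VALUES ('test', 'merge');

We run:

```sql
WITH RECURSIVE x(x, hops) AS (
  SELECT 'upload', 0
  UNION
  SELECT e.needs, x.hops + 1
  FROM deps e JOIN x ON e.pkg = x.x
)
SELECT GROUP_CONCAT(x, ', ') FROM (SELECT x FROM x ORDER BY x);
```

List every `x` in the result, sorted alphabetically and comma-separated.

fetch, package, release, upload

Base: (upload, hops=0).
Iteration 1: edges from {upload} -> (fetch, hops=1), (package, hops=1).
Iteration 2: edges from {fetch,package} -> (release, hops=2).
Iteration 3: no outgoing edges from {release}; recursion stops.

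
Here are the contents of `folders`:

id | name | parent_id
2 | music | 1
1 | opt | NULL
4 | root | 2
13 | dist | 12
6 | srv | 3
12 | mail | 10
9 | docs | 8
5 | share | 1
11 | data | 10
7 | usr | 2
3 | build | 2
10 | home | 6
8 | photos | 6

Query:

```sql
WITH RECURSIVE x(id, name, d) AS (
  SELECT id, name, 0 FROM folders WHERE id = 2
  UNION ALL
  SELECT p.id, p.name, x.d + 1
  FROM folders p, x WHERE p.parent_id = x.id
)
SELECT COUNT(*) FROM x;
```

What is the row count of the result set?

11

Base: id=2 (music) at d 0.
Iteration 1: rows with parent_id in {2} -> build (id 3, d 1), root (id 4, d 1), usr (id 7, d 1).
Iteration 2: rows with parent_id in {3,4,7} -> srv (id 6, d 2).
Iteration 3: rows with parent_id in {6} -> photos (id 8, d 3), home (id 10, d 3).
Iteration 4: rows with parent_id in {8,10} -> docs (id 9, d 4), data (id 11, d 4), mail (id 12, d 4).
Iteration 5: rows with parent_id in {9,11,12} -> dist (id 13, d 5).
Iteration 6: no rows with parent_id in {13}; recursion stops.
Total rows emitted: 11.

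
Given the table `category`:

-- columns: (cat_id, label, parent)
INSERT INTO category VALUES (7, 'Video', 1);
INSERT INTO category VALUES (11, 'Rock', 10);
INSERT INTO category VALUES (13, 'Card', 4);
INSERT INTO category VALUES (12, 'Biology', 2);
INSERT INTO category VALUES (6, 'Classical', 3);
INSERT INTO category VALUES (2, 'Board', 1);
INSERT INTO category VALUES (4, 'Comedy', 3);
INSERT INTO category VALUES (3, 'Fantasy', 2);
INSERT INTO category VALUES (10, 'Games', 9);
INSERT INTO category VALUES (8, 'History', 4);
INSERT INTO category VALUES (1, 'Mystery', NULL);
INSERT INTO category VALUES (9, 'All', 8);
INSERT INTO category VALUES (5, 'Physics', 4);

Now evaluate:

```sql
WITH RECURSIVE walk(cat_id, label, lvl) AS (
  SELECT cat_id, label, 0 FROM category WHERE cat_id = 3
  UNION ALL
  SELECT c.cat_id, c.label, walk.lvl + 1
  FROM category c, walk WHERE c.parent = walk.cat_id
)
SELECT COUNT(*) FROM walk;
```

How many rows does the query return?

9

Base: cat_id=3 (Fantasy) at lvl 0.
Iteration 1: rows with parent in {3} -> Comedy (id 4, lvl 1), Classical (id 6, lvl 1).
Iteration 2: rows with parent in {4,6} -> Physics (id 5, lvl 2), History (id 8, lvl 2), Card (id 13, lvl 2).
Iteration 3: rows with parent in {5,8,13} -> All (id 9, lvl 3).
Iteration 4: rows with parent in {9} -> Games (id 10, lvl 4).
Iteration 5: rows with parent in {10} -> Rock (id 11, lvl 5).
Iteration 6: no rows with parent in {11}; recursion stops.
Total rows emitted: 9.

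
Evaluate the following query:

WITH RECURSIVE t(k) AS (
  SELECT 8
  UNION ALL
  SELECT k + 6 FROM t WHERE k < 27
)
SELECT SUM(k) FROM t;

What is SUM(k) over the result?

100

Base: k=8.
Iteration 1: 8 < 27 holds -> k = 8 + 6 = 14.
Iteration 2: 14 < 27 holds -> k = 14 + 6 = 20.
Iteration 3: 20 < 27 holds -> k = 20 + 6 = 26.
Iteration 4: 26 < 27 holds -> k = 26 + 6 = 32.
Iteration 5: 32 < 27 fails; recursion stops.
SUM(k) = 8 + 14 + 20 + 26 + 32 = 100.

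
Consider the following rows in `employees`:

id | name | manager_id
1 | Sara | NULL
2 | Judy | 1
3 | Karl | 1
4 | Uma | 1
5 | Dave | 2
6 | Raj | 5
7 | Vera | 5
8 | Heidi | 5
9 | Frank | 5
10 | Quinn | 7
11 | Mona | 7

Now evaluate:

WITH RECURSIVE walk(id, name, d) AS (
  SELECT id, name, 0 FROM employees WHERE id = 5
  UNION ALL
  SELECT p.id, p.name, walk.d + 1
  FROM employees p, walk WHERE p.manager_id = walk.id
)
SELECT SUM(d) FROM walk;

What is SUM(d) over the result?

Base: id=5 (Dave) at d 0.
Iteration 1: rows with manager_id in {5} -> Raj (id 6, d 1), Vera (id 7, d 1), Heidi (id 8, d 1), Frank (id 9, d 1).
Iteration 2: rows with manager_id in {6,7,8,9} -> Quinn (id 10, d 2), Mona (id 11, d 2).
Iteration 3: no rows with manager_id in {10,11}; recursion stops.
SUM(d) = 0 + 1 + 1 + 1 + 1 + 2 + 2 = 8.

8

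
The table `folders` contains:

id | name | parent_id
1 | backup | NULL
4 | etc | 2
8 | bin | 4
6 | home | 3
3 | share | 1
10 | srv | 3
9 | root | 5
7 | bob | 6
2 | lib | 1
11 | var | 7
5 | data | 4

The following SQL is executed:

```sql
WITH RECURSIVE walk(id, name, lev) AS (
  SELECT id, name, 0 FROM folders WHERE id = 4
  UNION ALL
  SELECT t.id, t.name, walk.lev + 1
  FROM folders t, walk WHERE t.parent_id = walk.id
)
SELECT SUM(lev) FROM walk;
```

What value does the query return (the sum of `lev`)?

Base: id=4 (etc) at lev 0.
Iteration 1: rows with parent_id in {4} -> data (id 5, lev 1), bin (id 8, lev 1).
Iteration 2: rows with parent_id in {5,8} -> root (id 9, lev 2).
Iteration 3: no rows with parent_id in {9}; recursion stops.
SUM(lev) = 0 + 1 + 1 + 2 = 4.

4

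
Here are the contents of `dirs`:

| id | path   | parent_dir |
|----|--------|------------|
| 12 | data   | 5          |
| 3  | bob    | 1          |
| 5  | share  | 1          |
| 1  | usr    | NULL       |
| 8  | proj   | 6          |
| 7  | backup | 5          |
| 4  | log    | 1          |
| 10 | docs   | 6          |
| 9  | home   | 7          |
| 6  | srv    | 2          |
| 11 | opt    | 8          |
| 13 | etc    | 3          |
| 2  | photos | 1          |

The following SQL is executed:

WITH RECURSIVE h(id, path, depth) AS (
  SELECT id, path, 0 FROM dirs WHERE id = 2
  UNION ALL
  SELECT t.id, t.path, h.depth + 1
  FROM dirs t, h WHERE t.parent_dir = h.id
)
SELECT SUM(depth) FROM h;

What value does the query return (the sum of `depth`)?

Base: id=2 (photos) at depth 0.
Iteration 1: rows with parent_dir in {2} -> srv (id 6, depth 1).
Iteration 2: rows with parent_dir in {6} -> proj (id 8, depth 2), docs (id 10, depth 2).
Iteration 3: rows with parent_dir in {8,10} -> opt (id 11, depth 3).
Iteration 4: no rows with parent_dir in {11}; recursion stops.
SUM(depth) = 0 + 1 + 2 + 2 + 3 = 8.

8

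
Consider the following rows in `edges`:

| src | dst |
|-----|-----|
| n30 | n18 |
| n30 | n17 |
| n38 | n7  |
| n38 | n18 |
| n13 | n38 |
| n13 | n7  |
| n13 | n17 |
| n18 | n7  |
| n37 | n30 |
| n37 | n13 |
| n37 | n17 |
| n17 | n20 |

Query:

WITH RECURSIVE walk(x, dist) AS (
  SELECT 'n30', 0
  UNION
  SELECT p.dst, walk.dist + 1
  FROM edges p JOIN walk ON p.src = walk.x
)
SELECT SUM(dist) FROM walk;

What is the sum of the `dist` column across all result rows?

Base: (n30, dist=0).
Iteration 1: edges from {n30} -> (n17, dist=1), (n18, dist=1).
Iteration 2: edges from {n17,n18} -> (n20, dist=2), (n7, dist=2).
Iteration 3: no outgoing edges from {n20,n7}; recursion stops.
SUM(dist) = 0 + 1 + 1 + 2 + 2 = 6.

6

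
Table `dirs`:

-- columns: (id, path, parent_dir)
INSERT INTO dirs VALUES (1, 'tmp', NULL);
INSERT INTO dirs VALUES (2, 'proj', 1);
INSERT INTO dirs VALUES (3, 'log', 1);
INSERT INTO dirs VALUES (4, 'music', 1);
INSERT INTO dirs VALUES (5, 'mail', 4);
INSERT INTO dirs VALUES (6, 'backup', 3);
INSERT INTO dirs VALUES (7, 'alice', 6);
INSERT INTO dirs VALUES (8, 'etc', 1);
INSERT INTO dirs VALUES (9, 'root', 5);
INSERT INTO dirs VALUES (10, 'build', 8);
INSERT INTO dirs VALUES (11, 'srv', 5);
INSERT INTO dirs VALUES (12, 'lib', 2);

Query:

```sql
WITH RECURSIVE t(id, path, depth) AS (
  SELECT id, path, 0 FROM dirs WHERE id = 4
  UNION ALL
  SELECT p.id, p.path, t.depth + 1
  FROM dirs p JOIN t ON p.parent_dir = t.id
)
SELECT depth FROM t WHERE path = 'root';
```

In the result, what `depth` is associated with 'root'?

Base: id=4 (music) at depth 0.
Iteration 1: rows with parent_dir in {4} -> mail (id 5, depth 1).
Iteration 2: rows with parent_dir in {5} -> root (id 9, depth 2), srv (id 11, depth 2).
Iteration 3: no rows with parent_dir in {9,11}; recursion stops.

2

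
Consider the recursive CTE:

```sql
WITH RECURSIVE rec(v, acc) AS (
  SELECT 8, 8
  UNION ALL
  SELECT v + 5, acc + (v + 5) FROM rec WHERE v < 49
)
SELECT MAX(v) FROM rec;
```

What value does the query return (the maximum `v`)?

Base: v=8, acc=8.
Iteration 1: 8 < 49 holds -> v = 8 + 5 = 13, acc = 8 + 13 = 21.
Iteration 2: 13 < 49 holds -> v = 13 + 5 = 18, acc = 21 + 18 = 39.
Iteration 3: 18 < 49 holds -> v = 18 + 5 = 23, acc = 39 + 23 = 62.
Iteration 4: 23 < 49 holds -> v = 23 + 5 = 28, acc = 62 + 28 = 90.
Iteration 5: 28 < 49 holds -> v = 28 + 5 = 33, acc = 90 + 33 = 123.
Iteration 6: 33 < 49 holds -> v = 33 + 5 = 38, acc = 123 + 38 = 161.
Iteration 7: 38 < 49 holds -> v = 38 + 5 = 43, acc = 161 + 43 = 204.
Iteration 8: 43 < 49 holds -> v = 43 + 5 = 48, acc = 204 + 48 = 252.
Iteration 9: 48 < 49 holds -> v = 48 + 5 = 53, acc = 252 + 53 = 305.
Iteration 10: 53 < 49 fails; recursion stops.
v values: 8, 13, 18, 23, 28, 33, 38, 43, 48, 53; the maximum is 53.

53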